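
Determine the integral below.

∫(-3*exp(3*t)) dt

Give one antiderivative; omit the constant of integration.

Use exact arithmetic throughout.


Answer: -exp(3*t).


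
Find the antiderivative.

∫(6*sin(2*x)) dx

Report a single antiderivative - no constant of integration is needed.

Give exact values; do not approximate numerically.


Answer: -3*cos(2*x).


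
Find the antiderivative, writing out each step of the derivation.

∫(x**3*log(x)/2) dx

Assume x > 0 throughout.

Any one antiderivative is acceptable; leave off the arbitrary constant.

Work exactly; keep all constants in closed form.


Step 1. Integrate ∫(x**3*log(x)/2) dx by parts with u = log(x), dv = (x**3/2) dx, so v = x**4/8 [assuming x > 0]: now x**4*log(x)/8 + ∫(-x**3/8) dx.
Step 2. Evaluate the standard form: now x**4*log(x)/8 - x**4/32.
Answer: x**4*log(x)/8 - x**4/32.


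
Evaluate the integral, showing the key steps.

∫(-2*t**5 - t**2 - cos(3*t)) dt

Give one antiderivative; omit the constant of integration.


Step 1. Rewrite: now ∫(-t**2) dt + ∫(-2*t**5) dt + ∫(-cos(3*t)) dt.
Step 2. Evaluate the standard form: now -t**3/3 + ∫(-2*t**5) dt + ∫(-cos(3*t)) dt.
Step 3. Evaluate the standard form: now -t**3/3 - sin(3*t)/3 + ∫(-2*t**5) dt.
Step 4. Evaluate the standard form: now -t**6/3 - t**3/3 - sin(3*t)/3.
Answer: -t**6/3 - t**3/3 - sin(3*t)/3.


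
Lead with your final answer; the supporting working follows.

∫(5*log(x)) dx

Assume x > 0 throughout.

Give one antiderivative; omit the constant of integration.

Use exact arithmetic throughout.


The answer is 5*x*log(x) - 5*x.
Step 1. Integrate ∫(5*log(x)) dx by parts with u = log(x), dv = (5) dx, so v = 5*x [assuming x > 0]: now 5*x*log(x) + ∫(-5) dx.
Step 2. Evaluate the standard form: now 5*x*log(x) - 5*x.
Answer: 5*x*log(x) - 5*x.


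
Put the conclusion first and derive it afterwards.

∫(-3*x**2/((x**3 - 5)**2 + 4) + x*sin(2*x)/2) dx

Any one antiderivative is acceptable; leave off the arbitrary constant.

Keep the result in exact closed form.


The answer is -x*cos(2*x)/4 + sin(2*x)/8 - atan(x**3/2 - 5/2)/2.
Step 1. Rewrite: now ∫(x*sin(2*x)/2) dx + ∫(-3*x**2/((x**3 - 5)**2 + 4)) dx.
Step 2. Integrate ∫(x*sin(2*x)/2) dx by parts with u = x, dv = (sin(2*x)/2) dx, so v = -cos(2*x)/4: now -x*cos(2*x)/4 + ∫(-3*x**2/((x**3 - 5)**2 + 4)) dx + ∫(cos(2*x)/4) dx.
Step 3. Evaluate the standard form: now -x*cos(2*x)/4 + sin(2*x)/8 + ∫(-3*x**2/((x**3 - 5)**2 + 4)) dx.
Step 4. Substitute u = x**3 - 5, turning ∫(-3*x**2/((x**3 - 5)**2 + 4)) dx into ∫(-1/(u**2 + 4)) du: now -x*cos(2*x)/4 + sin(2*x)/8 + ∫(-1/(u**2 + 4)) du.
Step 5. Evaluate the standard form: now -x*cos(2*x)/4 + sin(2*x)/8 - atan(u/2)/2.
Step 6. Substitute back u = x**3 - 5: now -x*cos(2*x)/4 + sin(2*x)/8 - atan(x**3/2 - 5/2)/2.
Answer: -x*cos(2*x)/4 + sin(2*x)/8 - atan(x**3/2 - 5/2)/2.


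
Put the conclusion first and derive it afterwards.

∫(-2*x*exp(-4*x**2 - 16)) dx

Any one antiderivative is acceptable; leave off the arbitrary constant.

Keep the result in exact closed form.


The answer is exp(-4*x**2 - 16)/4.
Step 1. Substitute u = x**2 + 4, turning ∫(-2*x*exp(-4*x**2 - 16)) dx into ∫(-exp(-4*u)) du: now ∫(-exp(-4*u)) du.
Step 2. Evaluate the standard form: now exp(-4*u)/4.
Step 3. Substitute back u = x**2 + 4: now exp(-4*x**2 - 16)/4.
Answer: exp(-4*x**2 - 16)/4.


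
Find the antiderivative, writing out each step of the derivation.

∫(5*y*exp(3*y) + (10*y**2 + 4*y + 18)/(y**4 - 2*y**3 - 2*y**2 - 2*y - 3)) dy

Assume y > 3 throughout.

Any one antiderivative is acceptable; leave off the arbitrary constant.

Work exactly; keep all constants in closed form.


Step 1. Rewrite: now ∫(5*y*exp(3*y)) dy + ∫((10*y**2 + 4*y + 18)/(y**4 - 2*y**3 - 2*y**2 - 2*y - 3)) dy.
Step 2. Integrate ∫(5*y*exp(3*y)) dy by parts with u = y, dv = (5*exp(3*y)) dy, so v = 5*exp(3*y)/3: now 5*y*exp(3*y)/3 + ∫((10*y**2 + 4*y + 18)/(y**4 - 2*y**3 - 2*y**2 - 2*y - 3)) dy + ∫(-5*exp(3*y)/3) dy.
Step 3. Evaluate the standard form: now 5*y*exp(3*y)/3 - 5*exp(3*y)/9 + ∫((10*y**2 + 4*y + 18)/(y**4 - 2*y**3 - 2*y**2 - 2*y - 3)) dy.
Step 4. Decompose ∫((10*y**2 + 4*y + 18)/(y**4 - 2*y**3 - 2*y**2 - 2*y - 3)) dy by partial fractions, (10*y**2 + 4*y + 18)/(y**4 - 2*y**3 - 2*y**2 - 2*y - 3) = -2/(y**2 + 1) - 3/(y + 1) + 3/(y - 3): now 5*y*exp(3*y)/3 - 5*exp(3*y)/9 + ∫(3/(y - 3)) dy + ∫(-3/(y + 1)) dy + ∫(-2/(y**2 + 1)) dy.
Step 5. Evaluate the standard form [assuming y > -1]: now 5*y*exp(3*y)/3 - 5*exp(3*y)/9 - 3*log(y + 1) + ∫(3/(y - 3)) dy + ∫(-2/(y**2 + 1)) dy.
Step 6. Evaluate the standard form [assuming y > 3]: now 5*y*exp(3*y)/3 - 5*exp(3*y)/9 + 3*log(y - 3) - 3*log(y + 1) + ∫(-2/(y**2 + 1)) dy.
Step 7. Evaluate the standard form: now 5*y*exp(3*y)/3 - 5*exp(3*y)/9 + 3*log(y - 3) - 3*log(y + 1) - 2*atan(y).
Answer: 5*y*exp(3*y)/3 - 5*exp(3*y)/9 + 3*log(y - 3) - 3*log(y + 1) - 2*atan(y).


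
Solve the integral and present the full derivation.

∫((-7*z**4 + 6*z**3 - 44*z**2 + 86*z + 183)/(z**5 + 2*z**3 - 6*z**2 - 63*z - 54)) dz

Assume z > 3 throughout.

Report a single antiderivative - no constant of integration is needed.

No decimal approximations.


Step 1. Decompose ∫((-7*z**4 + 6*z**3 - 44*z**2 + 86*z + 183)/(z**5 + 2*z**3 - 6*z**2 - 63*z - 54)) dz by partial fractions, (-7*z**4 + 6*z**3 - 44*z**2 + 86*z + 183)/(z**5 + 2*z**3 - 6*z**2 - 63*z - 54) = -2/(z**2 + 9) - 5/(z + 2) - 1/(z + 1) - 1/(z - 3): now ∫(-1/(z - 3)) dz + ∫(-1/(z + 1)) dz + ∫(-5/(z + 2)) dz + ∫(-2/(z**2 + 9)) dz.
Step 2. Evaluate the standard form [assuming z > 3]: now -log(z - 3) + ∫(-1/(z + 1)) dz + ∫(-5/(z + 2)) dz + ∫(-2/(z**2 + 9)) dz.
Step 3. Evaluate the standard form [assuming z > -2]: now -log(z - 3) - 5*log(z + 2) + ∫(-1/(z + 1)) dz + ∫(-2/(z**2 + 9)) dz.
Step 4. Evaluate the standard form [assuming z > -1]: now -log(z - 3) - log(z + 1) - 5*log(z + 2) + ∫(-2/(z**2 + 9)) dz.
Step 5. Evaluate the standard form: now -log(z - 3) - log(z + 1) - 5*log(z + 2) - 2*atan(z/3)/3.
Answer: -log(z - 3) - log(z + 1) - 5*log(z + 2) - 2*atan(z/3)/3.


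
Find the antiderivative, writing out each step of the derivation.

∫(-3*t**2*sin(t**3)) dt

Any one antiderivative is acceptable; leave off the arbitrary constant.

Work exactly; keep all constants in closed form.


Step 1. Substitute u = t**3, turning ∫(-3*t**2*sin(t**3)) dt into ∫(-sin(u)) du: now ∫(-sin(u)) du.
Step 2. Evaluate the standard form: now cos(u).
Step 3. Substitute back u = t**3: now cos(t**3).
Answer: cos(t**3).


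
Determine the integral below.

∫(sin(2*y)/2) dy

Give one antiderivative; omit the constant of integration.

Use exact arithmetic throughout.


Answer: -cos(2*y)/4.


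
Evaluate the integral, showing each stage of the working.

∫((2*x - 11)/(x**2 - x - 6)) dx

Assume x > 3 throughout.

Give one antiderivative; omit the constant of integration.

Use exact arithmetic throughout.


Step 1. Decompose ∫((2*x - 11)/(x**2 - x - 6)) dx by partial fractions, (2*x - 11)/(x**2 - x - 6) = 3/(x + 2) - 1/(x - 3): now ∫(-1/(x - 3)) dx + ∫(3/(x + 2)) dx.
Step 2. Evaluate the standard form [assuming x > 3]: now -log(x - 3) + ∫(3/(x + 2)) dx.
Step 3. Evaluate the standard form [assuming x > -2]: now -log(x - 3) + 3*log(x + 2).
Answer: -log(x - 3) + 3*log(x + 2).


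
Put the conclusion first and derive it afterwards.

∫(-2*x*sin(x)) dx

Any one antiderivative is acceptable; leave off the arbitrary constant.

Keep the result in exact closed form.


The answer is 2*x*cos(x) - 2*sin(x).
Step 1. Integrate ∫(-2*x*sin(x)) dx by parts with u = x, dv = (-2*sin(x)) dx, so v = 2*cos(x): now 2*x*cos(x) + ∫(-2*cos(x)) dx.
Step 2. Evaluate the standard form: now 2*x*cos(x) - 2*sin(x).
Answer: 2*x*cos(x) - 2*sin(x).


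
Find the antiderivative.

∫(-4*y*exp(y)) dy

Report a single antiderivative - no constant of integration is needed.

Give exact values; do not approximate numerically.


Answer: -4*y*exp(y) + 4*exp(y).


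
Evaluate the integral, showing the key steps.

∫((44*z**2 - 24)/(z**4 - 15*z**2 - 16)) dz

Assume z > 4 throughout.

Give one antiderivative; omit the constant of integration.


Step 1. Decompose ∫((44*z**2 - 24)/(z**4 - 15*z**2 - 16)) dz by partial fractions, (44*z**2 - 24)/(z**4 - 15*z**2 - 16) = 4/(z**2 + 1) - 5/(z + 4) + 5/(z - 4): now ∫(5/(z - 4)) dz + ∫(-5/(z + 4)) dz + ∫(4/(z**2 + 1)) dz.
Step 2. Evaluate the standard form [assuming z > -4]: now -5*log(z + 4) + ∫(5/(z - 4)) dz + ∫(4/(z**2 + 1)) dz.
Step 3. Evaluate the standard form [assuming z > 4]: now 5*log(z - 4) - 5*log(z + 4) + ∫(4/(z**2 + 1)) dz.
Step 4. Evaluate the standard form: now 5*log(z - 4) - 5*log(z + 4) + 4*atan(z).
Answer: 5*log(z - 4) - 5*log(z + 4) + 4*atan(z).


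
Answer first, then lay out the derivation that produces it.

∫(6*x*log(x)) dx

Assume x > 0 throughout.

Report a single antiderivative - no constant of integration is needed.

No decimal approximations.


The answer is 3*x**2*log(x) - 3*x**2/2.
Step 1. Integrate ∫(6*x*log(x)) dx by parts with u = log(x), dv = (6*x) dx, so v = 3*x**2 [assuming x > 0]: now 3*x**2*log(x) + ∫(-3*x) dx.
Step 2. Evaluate the standard form: now 3*x**2*log(x) - 3*x**2/2.
Answer: 3*x**2*log(x) - 3*x**2/2.


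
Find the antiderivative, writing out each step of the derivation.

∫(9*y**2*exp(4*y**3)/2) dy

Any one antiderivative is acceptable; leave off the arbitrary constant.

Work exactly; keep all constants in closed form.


Step 1. Substitute u = y**3, turning ∫(9*y**2*exp(4*y**3)/2) dy into ∫(3*exp(4*u)/2) du: now ∫(3*exp(4*u)/2) du.
Step 2. Evaluate the standard form: now 3*exp(4*u)/8.
Step 3. Substitute back u = y**3: now 3*exp(4*y**3)/8.
Answer: 3*exp(4*y**3)/8.


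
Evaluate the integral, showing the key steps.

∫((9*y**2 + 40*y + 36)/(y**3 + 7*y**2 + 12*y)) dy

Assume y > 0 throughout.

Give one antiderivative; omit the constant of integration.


Step 1. Decompose ∫((9*y**2 + 40*y + 36)/(y**3 + 7*y**2 + 12*y)) dy by partial fractions, (9*y**2 + 40*y + 36)/(y**3 + 7*y**2 + 12*y) = 5/(y + 4) + 1/(y + 3) + 3/y: now ∫(3/y) dy + ∫(1/(y + 3)) dy + ∫(5/(y + 4)) dy.
Step 2. Evaluate the standard form [assuming y > -4]: now 5*log(y + 4) + ∫(3/y) dy + ∫(1/(y + 3)) dy.
Step 3. Evaluate the standard form [assuming y > -3]: now log(y + 3) + 5*log(y + 4) + ∫(3/y) dy.
Step 4. Evaluate the standard form [assuming y > 0]: now 3*log(y) + log(y + 3) + 5*log(y + 4).
Answer: 3*log(y) + log(y + 3) + 5*log(y + 4).


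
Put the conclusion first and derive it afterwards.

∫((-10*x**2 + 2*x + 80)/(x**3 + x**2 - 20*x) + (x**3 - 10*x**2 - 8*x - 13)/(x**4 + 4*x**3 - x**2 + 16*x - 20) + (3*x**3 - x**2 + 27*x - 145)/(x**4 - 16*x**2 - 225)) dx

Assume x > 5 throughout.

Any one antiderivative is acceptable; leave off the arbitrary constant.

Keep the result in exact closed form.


The answer is -4*log(x) + log(x - 5) - 2*log(x - 4) - log(x - 1) + 4*atan(x/3)/3 - 3*atan(x/2)/2.
Step 1. Rewrite: now ∫((-10*x**2 + 2*x + 80)/(x**3 + x**2 - 20*x)) dx + ∫((3*x**3 - x**2 + 27*x - 145)/(x**4 - 16*x**2 - 225)) dx + ∫((x**3 - 10*x**2 - 8*x - 13)/(x**4 + 4*x**3 - x**2 + 16*x - 20)) dx.
Step 2. Decompose ∫((3*x**3 - x**2 + 27*x - 145)/(x**4 - 16*x**2 - 225)) dx by partial fractions, (3*x**3 - x**2 + 27*x - 145)/(x**4 - 16*x**2 - 225) = 4/(x**2 + 9) + 2/(x + 5) + 1/(x - 5): now ∫((-10*x**2 + 2*x + 80)/(x**3 + x**2 - 20*x)) dx + ∫((x**3 - 10*x**2 - 8*x - 13)/(x**4 + 4*x**3 - x**2 + 16*x - 20)) dx + ∫(1/(x - 5)) dx + ∫(2/(x + 5)) dx + ∫(4/(x**2 + 9)) dx.
Step 3. Evaluate the standard form [assuming x > -5]: now 2*log(x + 5) + ∫((-10*x**2 + 2*x + 80)/(x**3 + x**2 - 20*x)) dx + ∫((x**3 - 10*x**2 - 8*x - 13)/(x**4 + 4*x**3 - x**2 + 16*x - 20)) dx + ∫(1/(x - 5)) dx + ∫(4/(x**2 + 9)) dx.
Step 4. Evaluate the standard form [assuming x > 5]: now log(x - 5) + 2*log(x + 5) + ∫((-10*x**2 + 2*x + 80)/(x**3 + x**2 - 20*x)) dx + ∫((x**3 - 10*x**2 - 8*x - 13)/(x**4 + 4*x**3 - x**2 + 16*x - 20)) dx + ∫(4/(x**2 + 9)) dx.
Step 5. Evaluate the standard form: now log(x - 5) + 2*log(x + 5) + 4*atan(x/3)/3 + ∫((-10*x**2 + 2*x + 80)/(x**3 + x**2 - 20*x)) dx + ∫((x**3 - 10*x**2 - 8*x - 13)/(x**4 + 4*x**3 - x**2 + 16*x - 20)) dx.
Step 6. Decompose ∫((x**3 - 10*x**2 - 8*x - 13)/(x**4 + 4*x**3 - x**2 + 16*x - 20)) dx by partial fractions, (x**3 - 10*x**2 - 8*x - 13)/(x**4 + 4*x**3 - x**2 + 16*x - 20) = -3/(x**2 + 4) + 2/(x + 5) - 1/(x - 1): now log(x - 5) + 2*log(x + 5) + 4*atan(x/3)/3 + ∫((-10*x**2 + 2*x + 80)/(x**3 + x**2 - 20*x)) dx + ∫(-1/(x - 1)) dx + ∫(2/(x + 5)) dx + ∫(-3/(x**2 + 4)) dx.
Step 7. Evaluate the standard form [assuming x > 1]: now log(x - 5) - log(x - 1) + 2*log(x + 5) + 4*atan(x/3)/3 + ∫((-10*x**2 + 2*x + 80)/(x**3 + x**2 - 20*x)) dx + ∫(2/(x + 5)) dx + ∫(-3/(x**2 + 4)) dx.
Step 8. Evaluate the standard form [assuming x > -5]: now log(x - 5) - log(x - 1) + 4*log(x + 5) + 4*atan(x/3)/3 + ∫((-10*x**2 + 2*x + 80)/(x**3 + x**2 - 20*x)) dx + ∫(-3/(x**2 + 4)) dx.
Step 9. Evaluate the standard form: now log(x - 5) - log(x - 1) + 4*log(x + 5) + 4*atan(x/3)/3 - 3*atan(x/2)/2 + ∫((-10*x**2 + 2*x + 80)/(x**3 + x**2 - 20*x)) dx.
Step 10. Decompose ∫((-10*x**2 + 2*x + 80)/(x**3 + x**2 - 20*x)) dx by partial fractions, (-10*x**2 + 2*x + 80)/(x**3 + x**2 - 20*x) = -4/(x + 5) - 2/(x - 4) - 4/x: now log(x - 5) - log(x - 1) + 4*log(x + 5) + 4*atan(x/3)/3 - 3*atan(x/2)/2 + ∫(-4/x) dx + ∫(-2/(x - 4)) dx + ∫(-4/(x + 5)) dx.
Step 11. Evaluate the standard form [assuming x > 0]: now -4*log(x) + log(x - 5) - log(x - 1) + 4*log(x + 5) + 4*atan(x/3)/3 - 3*atan(x/2)/2 + ∫(-2/(x - 4)) dx + ∫(-4/(x + 5)) dx.
Step 12. Evaluate the standard form [assuming x > -5]: now -4*log(x) + log(x - 5) - log(x - 1) + 4*atan(x/3)/3 - 3*atan(x/2)/2 + ∫(-2/(x - 4)) dx.
Step 13. Evaluate the standard form [assuming x > 4]: now -4*log(x) + log(x - 5) - 2*log(x - 4) - log(x - 1) + 4*atan(x/3)/3 - 3*atan(x/2)/2.
Answer: -4*log(x) + log(x - 5) - 2*log(x - 4) - log(x - 1) + 4*atan(x/3)/3 - 3*atan(x/2)/2.


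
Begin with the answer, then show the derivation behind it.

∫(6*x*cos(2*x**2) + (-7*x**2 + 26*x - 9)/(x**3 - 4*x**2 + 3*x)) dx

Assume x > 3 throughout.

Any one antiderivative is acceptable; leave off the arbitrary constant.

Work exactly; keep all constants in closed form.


The answer is -3*log(x) + log(x - 3) - 5*log(x - 1) + 3*sin(2*x**2)/2.
Step 1. Rewrite: now ∫(6*x*cos(2*x**2)) dx + ∫((-7*x**2 + 26*x - 9)/(x**3 - 4*x**2 + 3*x)) dx.
Step 2. Decompose ∫((-7*x**2 + 26*x - 9)/(x**3 - 4*x**2 + 3*x)) dx by partial fractions, (-7*x**2 + 26*x - 9)/(x**3 - 4*x**2 + 3*x) = -5/(x - 1) + 1/(x - 3) - 3/x: now ∫(-3/x) dx + ∫(6*x*cos(2*x**2)) dx + ∫(1/(x - 3)) dx + ∫(-5/(x - 1)) dx.
Step 3. Evaluate the standard form [assuming x > 3]: now log(x - 3) + ∫(-3/x) dx + ∫(6*x*cos(2*x**2)) dx + ∫(-5/(x - 1)) dx.
Step 4. Evaluate the standard form [assuming x > 1]: now log(x - 3) - 5*log(x - 1) + ∫(-3/x) dx + ∫(6*x*cos(2*x**2)) dx.
Step 5. Evaluate the standard form [assuming x > 0]: now -3*log(x) + log(x - 3) - 5*log(x - 1) + ∫(6*x*cos(2*x**2)) dx.
Step 6. Substitute u = x**2, turning ∫(6*x*cos(2*x**2)) dx into ∫(3*cos(2*u)) du: now -3*log(x) + log(x - 3) - 5*log(x - 1) + ∫(3*cos(2*u)) du.
Step 7. Evaluate the standard form: now -3*log(x) + log(x - 3) - 5*log(x - 1) + 3*sin(2*u)/2.
Step 8. Substitute back u = x**2: now -3*log(x) + log(x - 3) - 5*log(x - 1) + 3*sin(2*x**2)/2.
Answer: -3*log(x) + log(x - 3) - 5*log(x - 1) + 3*sin(2*x**2)/2.


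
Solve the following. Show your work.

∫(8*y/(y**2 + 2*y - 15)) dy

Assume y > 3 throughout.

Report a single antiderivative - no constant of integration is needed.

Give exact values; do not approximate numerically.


Step 1. Decompose ∫(8*y/(y**2 + 2*y - 15)) dy by partial fractions, 8*y/(y**2 + 2*y - 15) = 5/(y + 5) + 3/(y - 3): now ∫(3/(y - 3)) dy + ∫(5/(y + 5)) dy.
Step 2. Evaluate the standard form [assuming y > 3]: now 3*log(y - 3) + ∫(5/(y + 5)) dy.
Step 3. Evaluate the standard form [assuming y > -5]: now 3*log(y - 3) + 5*log(y + 5).
Answer: 3*log(y - 3) + 5*log(y + 5).


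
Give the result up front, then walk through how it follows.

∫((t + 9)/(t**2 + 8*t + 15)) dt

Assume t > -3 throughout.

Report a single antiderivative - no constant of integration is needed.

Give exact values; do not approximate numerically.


The answer is 3*log(t + 3) - 2*log(t + 5).
Step 1. Decompose ∫((t + 9)/(t**2 + 8*t + 15)) dt by partial fractions, (t + 9)/(t**2 + 8*t + 15) = -2/(t + 5) + 3/(t + 3): now ∫(3/(t + 3)) dt + ∫(-2/(t + 5)) dt.
Step 2. Evaluate the standard form [assuming t > -3]: now 3*log(t + 3) + ∫(-2/(t + 5)) dt.
Step 3. Evaluate the standard form [assuming t > -5]: now 3*log(t + 3) - 2*log(t + 5).
Answer: 3*log(t + 3) - 2*log(t + 5).


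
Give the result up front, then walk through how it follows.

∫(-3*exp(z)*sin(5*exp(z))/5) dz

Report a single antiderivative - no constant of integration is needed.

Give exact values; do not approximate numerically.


The answer is 3*cos(5*exp(z))/25.
Step 1. Substitute u = exp(z), turning ∫(-3*exp(z)*sin(5*exp(z))/5) dz into ∫(-3*sin(5*u)/5) du: now ∫(-3*sin(5*u)/5) du.
Step 2. Evaluate the standard form: now 3*cos(5*u)/25.
Step 3. Substitute back u = exp(z): now 3*cos(5*exp(z))/25.
Answer: 3*cos(5*exp(z))/25.


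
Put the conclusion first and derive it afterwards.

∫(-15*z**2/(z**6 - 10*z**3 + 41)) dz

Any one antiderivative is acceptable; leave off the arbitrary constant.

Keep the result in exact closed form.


The answer is -5*atan(z**3/4 - 5/4)/4.
Step 1. Substitute u = z**3 - 5, turning ∫(-15*z**2/(z**6 - 10*z**3 + 41)) dz into ∫(-5/(u**2 + 16)) du: now ∫(-5/(u**2 + 16)) du.
Step 2. Evaluate the standard form: now -5*atan(u/4)/4.
Step 3. Substitute back u = z**3 - 5: now -5*atan(z**3/4 - 5/4)/4.
Answer: -5*atan(z**3/4 - 5/4)/4.


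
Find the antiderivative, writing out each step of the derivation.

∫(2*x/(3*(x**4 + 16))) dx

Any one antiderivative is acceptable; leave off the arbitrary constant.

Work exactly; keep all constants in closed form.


Step 1. Substitute u = x**2, turning ∫(2*x/(3*(x**4 + 16))) dx into ∫(1/(3*(u**2 + 16))) du: now ∫(1/(3*(u**2 + 16))) du.
Step 2. Evaluate the standard form: now atan(u/4)/12.
Step 3. Substitute back u = x**2: now atan(x**2/4)/12.
Answer: atan(x**2/4)/12.


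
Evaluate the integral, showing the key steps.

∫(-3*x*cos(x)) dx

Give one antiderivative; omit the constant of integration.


Step 1. Integrate ∫(-3*x*cos(x)) dx by parts with u = x, dv = (-3*cos(x)) dx, so v = -3*sin(x): now -3*x*sin(x) + ∫(3*sin(x)) dx.
Step 2. Evaluate the standard form: now -3*x*sin(x) - 3*cos(x).
Answer: -3*x*sin(x) - 3*cos(x).


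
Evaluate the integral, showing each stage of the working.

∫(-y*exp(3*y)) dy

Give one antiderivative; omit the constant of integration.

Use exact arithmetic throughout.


Step 1. Integrate ∫(-y*exp(3*y)) dy by parts with u = y, dv = (-exp(3*y)) dy, so v = -exp(3*y)/3: now -y*exp(3*y)/3 + ∫(exp(3*y)/3) dy.
Step 2. Evaluate the standard form: now -y*exp(3*y)/3 + exp(3*y)/9.
Answer: -y*exp(3*y)/3 + exp(3*y)/9.


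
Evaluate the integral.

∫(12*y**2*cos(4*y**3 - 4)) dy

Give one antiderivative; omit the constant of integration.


Answer: sin(4*y**3 - 4).


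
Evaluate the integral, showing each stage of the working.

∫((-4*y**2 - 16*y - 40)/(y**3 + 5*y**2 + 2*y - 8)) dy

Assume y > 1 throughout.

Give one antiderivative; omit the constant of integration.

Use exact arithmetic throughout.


Step 1. Decompose ∫((-4*y**2 - 16*y - 40)/(y**3 + 5*y**2 + 2*y - 8)) dy by partial fractions, (-4*y**2 - 16*y - 40)/(y**3 + 5*y**2 + 2*y - 8) = -4/(y + 4) + 4/(y + 2) - 4/(y - 1): now ∫(-4/(y - 1)) dy + ∫(4/(y + 2)) dy + ∫(-4/(y + 4)) dy.
Step 2. Evaluate the standard form [assuming y > 1]: now -4*log(y - 1) + ∫(4/(y + 2)) dy + ∫(-4/(y + 4)) dy.
Step 3. Evaluate the standard form [assuming y > -2]: now -4*log(y - 1) + 4*log(y + 2) + ∫(-4/(y + 4)) dy.
Step 4. Evaluate the standard form [assuming y > -4]: now -4*log(y - 1) + 4*log(y + 2) - 4*log(y + 4).
Answer: -4*log(y - 1) + 4*log(y + 2) - 4*log(y + 4).


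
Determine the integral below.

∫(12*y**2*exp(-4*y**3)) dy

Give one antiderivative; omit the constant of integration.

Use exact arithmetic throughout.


Answer: -exp(-4*y**3).


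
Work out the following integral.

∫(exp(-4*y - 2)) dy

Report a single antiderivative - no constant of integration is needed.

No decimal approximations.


Answer: -exp(-4*y - 2)/4.


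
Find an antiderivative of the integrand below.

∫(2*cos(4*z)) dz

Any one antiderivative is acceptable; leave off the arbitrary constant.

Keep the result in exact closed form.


Answer: sin(4*z)/2.


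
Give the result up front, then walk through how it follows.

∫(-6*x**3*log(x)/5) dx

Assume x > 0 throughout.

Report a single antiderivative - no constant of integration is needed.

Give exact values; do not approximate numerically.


The answer is -3*x**4*log(x)/10 + 3*x**4/40.
Step 1. Integrate ∫(-6*x**3*log(x)/5) dx by parts with u = log(x), dv = (-6*x**3/5) dx, so v = -3*x**4/10 [assuming x > 0]: now -3*x**4*log(x)/10 + ∫(3*x**3/10) dx.
Step 2. Evaluate the standard form: now -3*x**4*log(x)/10 + 3*x**4/40.
Answer: -3*x**4*log(x)/10 + 3*x**4/40.


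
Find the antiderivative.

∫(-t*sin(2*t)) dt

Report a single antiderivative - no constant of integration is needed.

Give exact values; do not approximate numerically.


Answer: t*cos(2*t)/2 - sin(2*t)/4.


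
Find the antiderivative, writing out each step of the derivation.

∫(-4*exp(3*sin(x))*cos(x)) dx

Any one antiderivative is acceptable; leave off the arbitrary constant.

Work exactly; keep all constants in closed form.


Step 1. Substitute u = sin(x), turning ∫(-4*exp(3*sin(x))*cos(x)) dx into ∫(-4*exp(3*u)) du: now ∫(-4*exp(3*u)) du.
Step 2. Evaluate the standard form: now -4*exp(3*u)/3.
Step 3. Substitute back u = sin(x): now -4*exp(3*sin(x))/3.
Answer: -4*exp(3*sin(x))/3.


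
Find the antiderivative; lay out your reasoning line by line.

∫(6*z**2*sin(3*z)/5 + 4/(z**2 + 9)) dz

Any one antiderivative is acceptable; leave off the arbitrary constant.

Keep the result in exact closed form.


Step 1. Rewrite: now ∫(6*z**2*sin(3*z)/5) dz + ∫(4/(z**2 + 9)) dz.
Step 2. Evaluate the standard form: now 4*atan(z/3)/3 + ∫(6*z**2*sin(3*z)/5) dz.
Step 3. Integrate ∫(6*z**2*sin(3*z)/5) dz by parts with u = z**2, dv = (6*sin(3*z)/5) dz, so v = -2*cos(3*z)/5: now -2*z**2*cos(3*z)/5 + 4*atan(z/3)/3 + ∫(4*z*cos(3*z)/5) dz.
Step 4. Integrate ∫(4*z*cos(3*z)/5) dz by parts with u = z, dv = (4*cos(3*z)/5) dz, so v = 4*sin(3*z)/15: now -2*z**2*cos(3*z)/5 + 4*z*sin(3*z)/15 + 4*atan(z/3)/3 + ∫(-4*sin(3*z)/15) dz.
Step 5. Evaluate the standard form: now -2*z**2*cos(3*z)/5 + 4*z*sin(3*z)/15 + 4*cos(3*z)/45 + 4*atan(z/3)/3.
Answer: -2*z**2*cos(3*z)/5 + 4*z*sin(3*z)/15 + 4*cos(3*z)/45 + 4*atan(z/3)/3.


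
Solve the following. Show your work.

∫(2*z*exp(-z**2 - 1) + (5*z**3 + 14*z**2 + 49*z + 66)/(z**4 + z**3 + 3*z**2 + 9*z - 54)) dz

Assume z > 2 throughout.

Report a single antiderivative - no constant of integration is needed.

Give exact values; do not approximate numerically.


Step 1. Rewrite: now ∫(2*z*exp(-z**2 - 1)) dz + ∫((5*z**3 + 14*z**2 + 49*z + 66)/(z**4 + z**3 + 3*z**2 + 9*z - 54)) dz.
Step 2. Substitute u = z**2 + 1, turning ∫(2*z*exp(-z**2 - 1)) dz into ∫(exp(-u)) du: now ∫((5*z**3 + 14*z**2 + 49*z + 66)/(z**4 + z**3 + 3*z**2 + 9*z - 54)) dz + ∫(exp(-u)) du.
Step 3. Evaluate the standard form: now ∫((5*z**3 + 14*z**2 + 49*z + 66)/(z**4 + z**3 + 3*z**2 + 9*z - 54)) dz - exp(-u).
Step 4. Substitute back u = z**2 + 1: now -exp(-z**2 - 1) + ∫((5*z**3 + 14*z**2 + 49*z + 66)/(z**4 + z**3 + 3*z**2 + 9*z - 54)) dz.
Step 5. Decompose ∫((5*z**3 + 14*z**2 + 49*z + 66)/(z**4 + z**3 + 3*z**2 + 9*z - 54)) dz by partial fractions, (5*z**3 + 14*z**2 + 49*z + 66)/(z**4 + z**3 + 3*z**2 + 9*z - 54) = 4/(z**2 + 9) + 1/(z + 3) + 4/(z - 2): now -exp(-z**2 - 1) + ∫(4/(z - 2)) dz + ∫(1/(z + 3)) dz + ∫(4/(z**2 + 9)) dz.
Step 6. Evaluate the standard form [assuming z > 2]: now -exp(-z**2 - 1) + 4*log(z - 2) + ∫(1/(z + 3)) dz + ∫(4/(z**2 + 9)) dz.
Step 7. Evaluate the standard form [assuming z > -3]: now -exp(-z**2 - 1) + 4*log(z - 2) + log(z + 3) + ∫(4/(z**2 + 9)) dz.
Step 8. Evaluate the standard form: now -exp(-z**2 - 1) + 4*log(z - 2) + log(z + 3) + 4*atan(z/3)/3.
Answer: -exp(-z**2 - 1) + 4*log(z - 2) + log(z + 3) + 4*atan(z/3)/3.


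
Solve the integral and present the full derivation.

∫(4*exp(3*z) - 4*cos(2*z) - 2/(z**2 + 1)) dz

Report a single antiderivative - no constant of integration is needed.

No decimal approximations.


Step 1. Rewrite: now ∫(-2/(z**2 + 1)) dz + ∫(4*exp(3*z)) dz + ∫(-4*cos(2*z)) dz.
Step 2. Evaluate the standard form: now -2*sin(2*z) + ∫(-2/(z**2 + 1)) dz + ∫(4*exp(3*z)) dz.
Step 3. Evaluate the standard form: now -2*sin(2*z) - 2*atan(z) + ∫(4*exp(3*z)) dz.
Step 4. Evaluate the standard form: now 4*exp(3*z)/3 - 2*sin(2*z) - 2*atan(z).
Answer: 4*exp(3*z)/3 - 2*sin(2*z) - 2*atan(z).


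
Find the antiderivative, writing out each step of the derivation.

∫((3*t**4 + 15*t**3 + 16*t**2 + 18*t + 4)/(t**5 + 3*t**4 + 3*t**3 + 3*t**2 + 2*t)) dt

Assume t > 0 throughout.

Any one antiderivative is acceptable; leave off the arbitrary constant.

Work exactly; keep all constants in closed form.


Step 1. Decompose ∫((3*t**4 + 15*t**3 + 16*t**2 + 18*t + 4)/(t**5 + 3*t**4 + 3*t**3 + 3*t**2 + 2*t)) dt by partial fractions, (3*t**4 + 15*t**3 + 16*t**2 + 18*t + 4)/(t**5 + 3*t**4 + 3*t**3 + 3*t**2 + 2*t) = 3/(t**2 + 1) - 4/(t + 2) + 5/(t + 1) + 2/t: now ∫(2/t) dt + ∫(5/(t + 1)) dt + ∫(-4/(t + 2)) dt + ∫(3/(t**2 + 1)) dt.
Step 2. Evaluate the standard form [assuming t > -1]: now 5*log(t + 1) + ∫(2/t) dt + ∫(-4/(t + 2)) dt + ∫(3/(t**2 + 1)) dt.
Step 3. Evaluate the standard form [assuming t > -2]: now 5*log(t + 1) - 4*log(t + 2) + ∫(2/t) dt + ∫(3/(t**2 + 1)) dt.
Step 4. Evaluate the standard form [assuming t > 0]: now 2*log(t) + 5*log(t + 1) - 4*log(t + 2) + ∫(3/(t**2 + 1)) dt.
Step 5. Evaluate the standard form: now 2*log(t) + 5*log(t + 1) - 4*log(t + 2) + 3*atan(t).
Answer: 2*log(t) + 5*log(t + 1) - 4*log(t + 2) + 3*atan(t).


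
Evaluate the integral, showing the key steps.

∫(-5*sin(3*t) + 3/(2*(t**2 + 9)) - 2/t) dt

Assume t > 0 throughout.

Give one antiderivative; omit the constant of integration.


Step 1. Rewrite: now ∫(-2/t) dt + ∫(3/(2*(t**2 + 9))) dt + ∫(-5*sin(3*t)) dt.
Step 2. Evaluate the standard form: now 5*cos(3*t)/3 + ∫(-2/t) dt + ∫(3/(2*(t**2 + 9))) dt.
Step 3. Evaluate the standard form [assuming t > 0]: now -2*log(t) + 5*cos(3*t)/3 + ∫(3/(2*(t**2 + 9))) dt.
Step 4. Evaluate the standard form: now -2*log(t) + 5*cos(3*t)/3 + atan(t/3)/2.
Answer: -2*log(t) + 5*cos(3*t)/3 + atan(t/3)/2.


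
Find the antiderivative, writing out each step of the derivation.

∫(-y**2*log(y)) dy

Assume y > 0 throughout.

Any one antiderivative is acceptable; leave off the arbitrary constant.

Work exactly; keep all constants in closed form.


Step 1. Integrate ∫(-y**2*log(y)) dy by parts with u = log(y), dv = (-y**2) dy, so v = -y**3/3 [assuming y > 0]: now -y**3*log(y)/3 + ∫(y**2/3) dy.
Step 2. Evaluate the standard form: now -y**3*log(y)/3 + y**3/9.
Answer: -y**3*log(y)/3 + y**3/9.


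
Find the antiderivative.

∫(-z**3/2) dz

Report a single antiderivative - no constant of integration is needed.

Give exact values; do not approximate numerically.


Answer: -z**4/8.


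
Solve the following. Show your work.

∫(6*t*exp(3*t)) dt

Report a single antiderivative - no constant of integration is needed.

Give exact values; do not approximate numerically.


Step 1. Integrate ∫(6*t*exp(3*t)) dt by parts with u = t, dv = (6*exp(3*t)) dt, so v = 2*exp(3*t): now 2*t*exp(3*t) + ∫(-2*exp(3*t)) dt.
Step 2. Evaluate the standard form: now 2*t*exp(3*t) - 2*exp(3*t)/3.
Answer: 2*t*exp(3*t) - 2*exp(3*t)/3.


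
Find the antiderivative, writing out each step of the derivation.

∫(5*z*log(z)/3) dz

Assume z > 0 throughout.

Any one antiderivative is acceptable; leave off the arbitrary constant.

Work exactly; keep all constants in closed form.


Step 1. Integrate ∫(5*z*log(z)/3) dz by parts with u = log(z), dv = (5*z/3) dz, so v = 5*z**2/6 [assuming z > 0]: now 5*z**2*log(z)/6 + ∫(-5*z/6) dz.
Step 2. Evaluate the standard form: now 5*z**2*log(z)/6 - 5*z**2/12.
Answer: 5*z**2*log(z)/6 - 5*z**2/12.


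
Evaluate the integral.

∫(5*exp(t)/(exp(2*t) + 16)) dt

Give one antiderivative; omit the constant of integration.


Answer: 5*atan(exp(t)/4)/4.


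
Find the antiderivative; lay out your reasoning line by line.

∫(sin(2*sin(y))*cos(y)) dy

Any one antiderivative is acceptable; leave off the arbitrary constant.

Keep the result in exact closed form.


Step 1. Substitute u = sin(y), turning ∫(sin(2*sin(y))*cos(y)) dy into ∫(sin(2*u)) du: now ∫(sin(2*u)) du.
Step 2. Evaluate the standard form: now -cos(2*u)/2.
Step 3. Substitute back u = sin(y): now -cos(2*sin(y))/2.
Answer: -cos(2*sin(y))/2.


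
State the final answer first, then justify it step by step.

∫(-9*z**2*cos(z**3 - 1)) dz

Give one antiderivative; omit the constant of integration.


The answer is -3*sin(z**3 - 1).
Step 1. Substitute u = z**3 - 1, turning ∫(-9*z**2*cos(z**3 - 1)) dz into ∫(-3*cos(u)) du: now ∫(-3*cos(u)) du.
Step 2. Evaluate the standard form: now -3*sin(u).
Step 3. Substitute back u = z**3 - 1: now -3*sin(z**3 - 1).
Answer: -3*sin(z**3 - 1).


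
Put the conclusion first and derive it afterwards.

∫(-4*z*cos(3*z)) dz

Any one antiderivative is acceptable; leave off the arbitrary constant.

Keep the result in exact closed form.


The answer is -4*z*sin(3*z)/3 - 4*cos(3*z)/9.
Step 1. Integrate ∫(-4*z*cos(3*z)) dz by parts with u = z, dv = (-4*cos(3*z)) dz, so v = -4*sin(3*z)/3: now -4*z*sin(3*z)/3 + ∫(4*sin(3*z)/3) dz.
Step 2. Evaluate the standard form: now -4*z*sin(3*z)/3 - 4*cos(3*z)/9.
Answer: -4*z*sin(3*z)/3 - 4*cos(3*z)/9.


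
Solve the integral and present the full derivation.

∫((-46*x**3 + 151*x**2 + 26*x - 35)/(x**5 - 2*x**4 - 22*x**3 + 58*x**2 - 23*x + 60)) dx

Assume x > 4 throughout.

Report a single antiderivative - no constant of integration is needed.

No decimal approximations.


Step 1. Decompose ∫((-46*x**3 + 151*x**2 + 26*x - 35)/(x**5 - 2*x**4 - 22*x**3 + 58*x**2 - 23*x + 60)) dx by partial fractions, (-46*x**3 + 151*x**2 + 26*x - 35)/(x**5 - 2*x**4 - 22*x**3 + 58*x**2 - 23*x + 60) = -3/(x**2 + 1) + 5/(x + 5) - 2/(x - 3) - 3/(x - 4): now ∫(-3/(x - 4)) dx + ∫(-2/(x - 3)) dx + ∫(5/(x + 5)) dx + ∫(-3/(x**2 + 1)) dx.
Step 2. Evaluate the standard form [assuming x > 3]: now -2*log(x - 3) + ∫(-3/(x - 4)) dx + ∫(5/(x + 5)) dx + ∫(-3/(x**2 + 1)) dx.
Step 3. Evaluate the standard form [assuming x > -5]: now -2*log(x - 3) + 5*log(x + 5) + ∫(-3/(x - 4)) dx + ∫(-3/(x**2 + 1)) dx.
Step 4. Evaluate the standard form [assuming x > 4]: now -3*log(x - 4) - 2*log(x - 3) + 5*log(x + 5) + ∫(-3/(x**2 + 1)) dx.
Step 5. Evaluate the standard form: now -3*log(x - 4) - 2*log(x - 3) + 5*log(x + 5) - 3*atan(x).
Answer: -3*log(x - 4) - 2*log(x - 3) + 5*log(x + 5) - 3*atan(x).


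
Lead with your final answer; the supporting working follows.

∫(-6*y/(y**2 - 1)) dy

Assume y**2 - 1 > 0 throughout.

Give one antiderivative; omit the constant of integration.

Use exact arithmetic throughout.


The answer is -3*log(y**2 - 1).
Step 1. Substitute u = y**2 - 1, turning ∫(-6*y/(y**2 - 1)) dy into ∫(-3/u) du: now ∫(-3/u) du.
Step 2. Evaluate the standard form [assuming u > 0]: now -3*log(u).
Step 3. Substitute back u = y**2 - 1: now -3*log(y**2 - 1).
Answer: -3*log(y**2 - 1).


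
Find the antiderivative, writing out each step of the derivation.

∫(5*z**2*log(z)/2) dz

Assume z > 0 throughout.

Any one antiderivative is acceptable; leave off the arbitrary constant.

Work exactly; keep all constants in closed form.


Step 1. Integrate ∫(5*z**2*log(z)/2) dz by parts with u = log(z), dv = (5*z**2/2) dz, so v = 5*z**3/6 [assuming z > 0]: now 5*z**3*log(z)/6 + ∫(-5*z**2/6) dz.
Step 2. Evaluate the standard form: now 5*z**3*log(z)/6 - 5*z**3/18.
Answer: 5*z**3*log(z)/6 - 5*z**3/18.


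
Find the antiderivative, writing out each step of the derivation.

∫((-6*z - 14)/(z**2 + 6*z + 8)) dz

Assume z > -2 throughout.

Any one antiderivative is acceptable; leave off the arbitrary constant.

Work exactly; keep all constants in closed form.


Step 1. Decompose ∫((-6*z - 14)/(z**2 + 6*z + 8)) dz by partial fractions, (-6*z - 14)/(z**2 + 6*z + 8) = -5/(z + 4) - 1/(z + 2): now ∫(-1/(z + 2)) dz + ∫(-5/(z + 4)) dz.
Step 2. Evaluate the standard form [assuming z > -2]: now -log(z + 2) + ∫(-5/(z + 4)) dz.
Step 3. Evaluate the standard form [assuming z > -4]: now -log(z + 2) - 5*log(z + 4).
Answer: -log(z + 2) - 5*log(z + 4).


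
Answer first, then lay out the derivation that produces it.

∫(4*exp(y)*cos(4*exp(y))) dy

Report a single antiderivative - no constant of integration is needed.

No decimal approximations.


The answer is sin(4*exp(y)).
Step 1. Substitute u = exp(y), turning ∫(4*exp(y)*cos(4*exp(y))) dy into ∫(4*cos(4*u)) du: now ∫(4*cos(4*u)) du.
Step 2. Evaluate the standard form: now sin(4*u).
Step 3. Substitute back u = exp(y): now sin(4*exp(y)).
Answer: sin(4*exp(y)).


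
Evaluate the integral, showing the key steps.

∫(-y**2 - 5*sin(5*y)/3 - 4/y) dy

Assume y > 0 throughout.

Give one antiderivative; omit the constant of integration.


Step 1. Rewrite: now ∫(-4/y) dy + ∫(-y**2) dy + ∫(-5*sin(5*y)/3) dy.
Step 2. Evaluate the standard form: now -y**3/3 + ∫(-4/y) dy + ∫(-5*sin(5*y)/3) dy.
Step 3. Evaluate the standard form [assuming y > 0]: now -y**3/3 - 4*log(y) + ∫(-5*sin(5*y)/3) dy.
Step 4. Evaluate the standard form: now -y**3/3 - 4*log(y) + cos(5*y)/3.
Answer: -y**3/3 - 4*log(y) + cos(5*y)/3.


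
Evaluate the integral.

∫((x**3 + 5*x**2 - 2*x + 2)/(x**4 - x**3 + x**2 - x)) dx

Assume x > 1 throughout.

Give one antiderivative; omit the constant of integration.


Answer: -2*log(x) + 3*log(x - 1) + 3*atan(x).


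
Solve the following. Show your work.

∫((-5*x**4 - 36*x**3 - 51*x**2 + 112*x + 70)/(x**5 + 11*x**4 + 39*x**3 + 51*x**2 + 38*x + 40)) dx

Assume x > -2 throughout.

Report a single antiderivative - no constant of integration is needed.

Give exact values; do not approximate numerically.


Step 1. Decompose ∫((-5*x**4 - 36*x**3 - 51*x**2 + 112*x + 70)/(x**5 + 11*x**4 + 39*x**3 + 51*x**2 + 38*x + 40)) dx by partial fractions, (-5*x**4 - 36*x**3 - 51*x**2 + 112*x + 70)/(x**5 + 11*x**4 + 39*x**3 + 51*x**2 + 38*x + 40) = 4/(x**2 + 1) - 5/(x + 5) + 5/(x + 4) - 5/(x + 2): now ∫(-5/(x + 2)) dx + ∫(5/(x + 4)) dx + ∫(-5/(x + 5)) dx + ∫(4/(x**2 + 1)) dx.
Step 2. Evaluate the standard form [assuming x > -4]: now 5*log(x + 4) + ∫(-5/(x + 2)) dx + ∫(-5/(x + 5)) dx + ∫(4/(x**2 + 1)) dx.
Step 3. Evaluate the standard form [assuming x > -5]: now 5*log(x + 4) - 5*log(x + 5) + ∫(-5/(x + 2)) dx + ∫(4/(x**2 + 1)) dx.
Step 4. Evaluate the standard form [assuming x > -2]: now -5*log(x + 2) + 5*log(x + 4) - 5*log(x + 5) + ∫(4/(x**2 + 1)) dx.
Step 5. Evaluate the standard form: now -5*log(x + 2) + 5*log(x + 4) - 5*log(x + 5) + 4*atan(x).
Answer: -5*log(x + 2) + 5*log(x + 4) - 5*log(x + 5) + 4*atan(x).


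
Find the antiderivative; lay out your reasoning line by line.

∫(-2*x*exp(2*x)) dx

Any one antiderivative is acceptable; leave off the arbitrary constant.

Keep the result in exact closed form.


Step 1. Integrate ∫(-2*x*exp(2*x)) dx by parts with u = x, dv = (-2*exp(2*x)) dx, so v = -exp(2*x): now -x*exp(2*x) + ∫(exp(2*x)) dx.
Step 2. Evaluate the standard form: now -x*exp(2*x) + exp(2*x)/2.
Answer: -x*exp(2*x) + exp(2*x)/2.


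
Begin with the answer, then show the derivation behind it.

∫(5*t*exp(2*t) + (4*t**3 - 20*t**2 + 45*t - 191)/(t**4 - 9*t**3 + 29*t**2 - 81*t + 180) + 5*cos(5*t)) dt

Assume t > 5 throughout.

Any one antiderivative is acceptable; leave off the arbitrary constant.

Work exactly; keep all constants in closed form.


The answer is 5*t*exp(2*t)/2 - 5*exp(2*t)/4 + log(t - 5) + 3*log(t - 4) + sin(5*t) - atan(t/3)/3.
Step 1. Rewrite: now ∫(5*t*exp(2*t)) dt + ∫((4*t**3 - 20*t**2 + 45*t - 191)/(t**4 - 9*t**3 + 29*t**2 - 81*t + 180)) dt + ∫(5*cos(5*t)) dt.
Step 2. Decompose ∫((4*t**3 - 20*t**2 + 45*t - 191)/(t**4 - 9*t**3 + 29*t**2 - 81*t + 180)) dt by partial fractions, (4*t**3 - 20*t**2 + 45*t - 191)/(t**4 - 9*t**3 + 29*t**2 - 81*t + 180) = -1/(t**2 + 9) + 3/(t - 4) + 1/(t - 5): now ∫(5*t*exp(2*t)) dt + ∫(1/(t - 5)) dt + ∫(3/(t - 4)) dt + ∫(-1/(t**2 + 9)) dt + ∫(5*cos(5*t)) dt.
Step 3. Evaluate the standard form [assuming t > 4]: now 3*log(t - 4) + ∫(5*t*exp(2*t)) dt + ∫(1/(t - 5)) dt + ∫(-1/(t**2 + 9)) dt + ∫(5*cos(5*t)) dt.
Step 4. Evaluate the standard form [assuming t > 5]: now log(t - 5) + 3*log(t - 4) + ∫(5*t*exp(2*t)) dt + ∫(-1/(t**2 + 9)) dt + ∫(5*cos(5*t)) dt.
Step 5. Evaluate the standard form: now log(t - 5) + 3*log(t - 4) - atan(t/3)/3 + ∫(5*t*exp(2*t)) dt + ∫(5*cos(5*t)) dt.
Step 6. Integrate ∫(5*t*exp(2*t)) dt by parts with u = t, dv = (5*exp(2*t)) dt, so v = 5*exp(2*t)/2: now 5*t*exp(2*t)/2 + log(t - 5) + 3*log(t - 4) - atan(t/3)/3 + ∫(-5*exp(2*t)/2) dt + ∫(5*cos(5*t)) dt.
Step 7. Evaluate the standard form: now 5*t*exp(2*t)/2 - 5*exp(2*t)/4 + log(t - 5) + 3*log(t - 4) - atan(t/3)/3 + ∫(5*cos(5*t)) dt.
Step 8. Evaluate the standard form: now 5*t*exp(2*t)/2 - 5*exp(2*t)/4 + log(t - 5) + 3*log(t - 4) + sin(5*t) - atan(t/3)/3.
Answer: 5*t*exp(2*t)/2 - 5*exp(2*t)/4 + log(t - 5) + 3*log(t - 4) + sin(5*t) - atan(t/3)/3.


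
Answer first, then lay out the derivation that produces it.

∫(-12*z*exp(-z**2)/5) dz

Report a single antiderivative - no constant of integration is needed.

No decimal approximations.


The answer is 6*exp(-z**2)/5.
Step 1. Substitute u = z**2, turning ∫(-12*z*exp(-z**2)/5) dz into ∫(-6*exp(-u)/5) du: now ∫(-6*exp(-u)/5) du.
Step 2. Evaluate the standard form: now 6*exp(-u)/5.
Step 3. Substitute back u = z**2: now 6*exp(-z**2)/5.
Answer: 6*exp(-z**2)/5.


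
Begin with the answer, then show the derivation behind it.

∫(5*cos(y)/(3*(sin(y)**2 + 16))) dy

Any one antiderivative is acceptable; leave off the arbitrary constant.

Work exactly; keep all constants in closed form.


The answer is 5*atan(sin(y)/4)/12.
Step 1. Substitute u = sin(y), turning ∫(5*cos(y)/(3*(sin(y)**2 + 16))) dy into ∫(5/(3*(u**2 + 16))) du: now ∫(5/(3*(u**2 + 16))) du.
Step 2. Evaluate the standard form: now 5*atan(u/4)/12.
Step 3. Substitute back u = sin(y): now 5*atan(sin(y)/4)/12.
Answer: 5*atan(sin(y)/4)/12.


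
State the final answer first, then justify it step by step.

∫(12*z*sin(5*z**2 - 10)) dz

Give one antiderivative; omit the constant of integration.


The answer is -6*cos(5*z**2 - 10)/5.
Step 1. Substitute u = z**2 - 2, turning ∫(12*z*sin(5*z**2 - 10)) dz into ∫(6*sin(5*u)) du: now ∫(6*sin(5*u)) du.
Step 2. Evaluate the standard form: now -6*cos(5*u)/5.
Step 3. Substitute back u = z**2 - 2: now -6*cos(5*z**2 - 10)/5.
Answer: -6*cos(5*z**2 - 10)/5.


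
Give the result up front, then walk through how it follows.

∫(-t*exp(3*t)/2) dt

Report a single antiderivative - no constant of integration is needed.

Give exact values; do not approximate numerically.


The answer is -t*exp(3*t)/6 + exp(3*t)/18.
Step 1. Integrate ∫(-t*exp(3*t)/2) dt by parts with u = t, dv = (-exp(3*t)/2) dt, so v = -exp(3*t)/6: now -t*exp(3*t)/6 + ∫(exp(3*t)/6) dt.
Step 2. Evaluate the standard form: now -t*exp(3*t)/6 + exp(3*t)/18.
Answer: -t*exp(3*t)/6 + exp(3*t)/18.


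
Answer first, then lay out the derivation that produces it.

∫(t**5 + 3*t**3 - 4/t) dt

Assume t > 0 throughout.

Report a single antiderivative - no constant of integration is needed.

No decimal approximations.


The answer is t**6/6 + 3*t**4/4 - 4*log(t).
Step 1. Rewrite: now ∫(-4/t) dt + ∫(3*t**3) dt + ∫(t**5) dt.
Step 2. Evaluate the standard form: now t**6/6 + ∫(-4/t) dt + ∫(3*t**3) dt.
Step 3. Evaluate the standard form [assuming t > 0]: now t**6/6 - 4*log(t) + ∫(3*t**3) dt.
Step 4. Evaluate the standard form: now t**6/6 + 3*t**4/4 - 4*log(t).
Answer: t**6/6 + 3*t**4/4 - 4*log(t).
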